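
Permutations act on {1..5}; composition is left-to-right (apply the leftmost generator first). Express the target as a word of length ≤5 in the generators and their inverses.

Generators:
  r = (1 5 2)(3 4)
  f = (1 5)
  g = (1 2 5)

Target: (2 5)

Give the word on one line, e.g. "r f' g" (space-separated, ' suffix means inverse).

g f g g

  after g: (1 2 5)
  after f: (1 2)
  after g: (1 5)
  after g: (2 5)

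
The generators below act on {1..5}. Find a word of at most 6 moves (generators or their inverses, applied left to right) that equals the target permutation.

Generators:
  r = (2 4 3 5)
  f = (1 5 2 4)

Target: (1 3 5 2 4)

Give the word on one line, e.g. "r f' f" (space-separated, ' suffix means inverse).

f' r' f' r'

  after f': (1 4 2 5)
  after r': (1 2 3 4 5)
  after f': (1 5 4)(2 3)
  after r': (1 3 5 2 4)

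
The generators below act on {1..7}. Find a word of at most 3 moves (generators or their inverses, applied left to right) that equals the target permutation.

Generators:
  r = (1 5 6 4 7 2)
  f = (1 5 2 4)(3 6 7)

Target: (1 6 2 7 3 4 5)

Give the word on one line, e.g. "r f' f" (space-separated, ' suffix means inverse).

  after f: (1 5 2 4)(3 6 7)
  after r: (1 6 2 7 3 4 5)

f r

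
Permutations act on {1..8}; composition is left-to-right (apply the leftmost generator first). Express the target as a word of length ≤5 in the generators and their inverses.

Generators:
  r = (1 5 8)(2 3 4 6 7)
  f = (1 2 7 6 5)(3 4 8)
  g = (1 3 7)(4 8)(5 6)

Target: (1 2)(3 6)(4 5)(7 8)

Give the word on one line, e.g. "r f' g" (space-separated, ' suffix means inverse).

g r' g' g'

  after g: (1 3 7)(4 8)(5 6)
  after r': (1 2 7 8 3 6)(4 5)
  after g': (1 2 3 5 8)(4 6 7)
  after g': (1 2)(3 6)(4 5)(7 8)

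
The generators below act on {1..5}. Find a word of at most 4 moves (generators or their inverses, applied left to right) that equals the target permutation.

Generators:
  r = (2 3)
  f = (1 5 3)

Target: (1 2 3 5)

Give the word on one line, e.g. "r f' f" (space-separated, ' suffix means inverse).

f' r'

  after f': (1 3 5)
  after r': (1 2 3 5)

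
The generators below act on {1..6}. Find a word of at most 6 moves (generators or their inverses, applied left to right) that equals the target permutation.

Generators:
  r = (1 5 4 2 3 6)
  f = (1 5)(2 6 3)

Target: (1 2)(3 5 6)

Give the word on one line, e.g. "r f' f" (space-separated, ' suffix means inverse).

  after f': (1 5)(2 3 6)
  after r': (4 5 6)
  after f': (1 5 2 3 6 4)
  after r: (1 4 5 3)(2 6)
  after r: (1 2)(3 5 6)

f' r' f' r r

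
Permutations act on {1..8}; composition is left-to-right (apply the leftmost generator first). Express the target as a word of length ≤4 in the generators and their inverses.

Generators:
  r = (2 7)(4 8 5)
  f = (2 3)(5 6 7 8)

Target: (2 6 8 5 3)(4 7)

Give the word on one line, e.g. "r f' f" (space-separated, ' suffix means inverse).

f' f' r f'

  after f': (2 3)(5 8 7 6)
  after f': (5 7)(6 8)
  after r: (2 7 4 8 6 5)
  after f': (2 6 8 5 3)(4 7)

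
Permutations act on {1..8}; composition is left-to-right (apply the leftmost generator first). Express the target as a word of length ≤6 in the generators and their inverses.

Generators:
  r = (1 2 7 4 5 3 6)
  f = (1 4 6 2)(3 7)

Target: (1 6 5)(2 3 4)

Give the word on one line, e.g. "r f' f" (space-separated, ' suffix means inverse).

  after r': (1 6 3 5 4 7 2)
  after f': (1 4 3 5)(6 7)
  after f': (2 6 3 5)(4 7)
  after r': (1 6 5)(2 3 4)

r' f' f' r'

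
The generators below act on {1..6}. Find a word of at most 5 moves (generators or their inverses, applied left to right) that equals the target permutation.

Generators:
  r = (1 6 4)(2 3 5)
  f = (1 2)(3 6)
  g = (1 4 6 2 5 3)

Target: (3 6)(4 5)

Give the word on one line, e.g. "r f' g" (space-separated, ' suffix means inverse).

g' g' f' g g

  after g': (1 3 5 2 6 4)
  after g': (1 5 6)(2 4 3)
  after f': (1 5 3)(2 4 6)
  after g: (1 3 4 2 6 5)
  after g: (3 6)(4 5)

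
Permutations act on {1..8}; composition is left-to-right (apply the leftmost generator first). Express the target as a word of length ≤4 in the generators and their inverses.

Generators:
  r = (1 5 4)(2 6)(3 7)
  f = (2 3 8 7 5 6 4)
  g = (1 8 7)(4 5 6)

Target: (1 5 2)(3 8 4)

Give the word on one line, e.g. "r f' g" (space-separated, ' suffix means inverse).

  after r: (1 5 4)(2 6)(3 7)
  after g': (1 4 7 3 8)(2 5 6)
  after r': (1 5 2)(3 8 4)

r g' r'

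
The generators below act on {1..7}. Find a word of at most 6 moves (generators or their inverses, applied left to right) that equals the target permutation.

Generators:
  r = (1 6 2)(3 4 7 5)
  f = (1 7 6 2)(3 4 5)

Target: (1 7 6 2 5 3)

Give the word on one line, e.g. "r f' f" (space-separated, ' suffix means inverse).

r r f' r' f

  after r: (1 6 2)(3 4 7 5)
  after r: (1 2 6)(3 7)(4 5)
  after f': (1 6 2 7 5 3)
  after r': (2 4 3)
  after f: (1 7 6 2 5 3)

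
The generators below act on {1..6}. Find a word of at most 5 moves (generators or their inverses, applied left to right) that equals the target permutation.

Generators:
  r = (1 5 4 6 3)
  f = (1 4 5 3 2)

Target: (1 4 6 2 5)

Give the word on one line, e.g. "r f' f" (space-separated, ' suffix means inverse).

r r f' r r

  after r: (1 5 4 6 3)
  after r: (1 4 3 5 6)
  after f': (2 3 4 5 6)
  after r: (1 5 3 6 2)
  after r: (1 4 6 2 5)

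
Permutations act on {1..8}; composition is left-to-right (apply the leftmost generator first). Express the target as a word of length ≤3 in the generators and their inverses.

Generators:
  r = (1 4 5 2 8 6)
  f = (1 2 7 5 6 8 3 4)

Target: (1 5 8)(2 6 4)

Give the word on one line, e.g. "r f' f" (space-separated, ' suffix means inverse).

r r

  after r: (1 4 5 2 8 6)
  after r: (1 5 8)(2 6 4)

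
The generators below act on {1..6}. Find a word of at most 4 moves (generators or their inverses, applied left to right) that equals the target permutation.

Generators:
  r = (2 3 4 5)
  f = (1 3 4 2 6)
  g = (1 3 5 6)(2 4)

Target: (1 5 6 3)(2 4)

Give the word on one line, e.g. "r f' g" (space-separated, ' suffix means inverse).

  after r': (2 5 4 3)
  after r': (2 4)(3 5)
  after g: (1 3 6)
  after g: (1 5 6 3)(2 4)

r' r' g g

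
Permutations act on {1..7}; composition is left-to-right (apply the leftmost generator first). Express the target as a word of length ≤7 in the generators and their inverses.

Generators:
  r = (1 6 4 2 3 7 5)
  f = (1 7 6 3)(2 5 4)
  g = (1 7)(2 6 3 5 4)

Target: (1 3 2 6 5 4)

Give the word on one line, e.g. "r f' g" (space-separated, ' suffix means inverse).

  after g: (1 7)(2 6 3 5 4)
  after g: (2 3 4 6 5)
  after r: (1 6)(2 7 5 3)
  after g': (1 2)(3 4 5 6 7)
  after r: (1 3 2 6 5 4)

g g r g' r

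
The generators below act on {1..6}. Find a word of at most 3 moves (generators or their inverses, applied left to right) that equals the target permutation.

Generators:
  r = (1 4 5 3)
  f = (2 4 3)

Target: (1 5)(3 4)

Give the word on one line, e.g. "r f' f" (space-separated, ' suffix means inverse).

r' r'

  after r': (1 3 5 4)
  after r': (1 5)(3 4)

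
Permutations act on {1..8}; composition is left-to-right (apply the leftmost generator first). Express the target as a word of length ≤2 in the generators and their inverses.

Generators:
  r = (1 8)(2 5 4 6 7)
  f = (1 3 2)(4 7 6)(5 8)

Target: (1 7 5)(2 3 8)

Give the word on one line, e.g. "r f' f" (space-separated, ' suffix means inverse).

  after f': (1 2 3)(4 6 7)(5 8)
  after r': (1 7 5)(2 3 8)

f' r'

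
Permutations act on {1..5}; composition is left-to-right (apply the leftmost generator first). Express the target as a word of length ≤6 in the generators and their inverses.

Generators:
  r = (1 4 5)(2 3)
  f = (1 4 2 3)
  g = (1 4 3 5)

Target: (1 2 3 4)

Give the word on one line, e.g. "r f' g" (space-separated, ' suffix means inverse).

  after r': (1 5 4)(2 3)
  after g: (2 5 3)
  after r: (1 4 5 2)
  after f: (1 2 4 5 3)
  after g: (1 2 3 4)

r' g r f g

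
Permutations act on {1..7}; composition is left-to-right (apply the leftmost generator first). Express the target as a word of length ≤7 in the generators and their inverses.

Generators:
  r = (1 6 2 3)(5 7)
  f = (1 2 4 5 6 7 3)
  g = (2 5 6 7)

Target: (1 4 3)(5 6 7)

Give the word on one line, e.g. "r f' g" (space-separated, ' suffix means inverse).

  after r: (1 6 2 3)(5 7)
  after g': (1 5 6 7 2 3)
  after f': (1 4 2 7)
  after r: (1 4 3)(2 5 7 6)
  after g': (1 4 3)(5 6 7)

r g' f' r g'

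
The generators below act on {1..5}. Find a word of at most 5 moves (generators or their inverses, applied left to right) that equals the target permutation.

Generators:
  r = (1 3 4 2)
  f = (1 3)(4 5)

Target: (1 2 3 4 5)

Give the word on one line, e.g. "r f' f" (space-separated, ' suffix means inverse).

  after f: (1 3)(4 5)
  after r: (1 4 5 2)
  after r: (1 2 3 4 5)

f r r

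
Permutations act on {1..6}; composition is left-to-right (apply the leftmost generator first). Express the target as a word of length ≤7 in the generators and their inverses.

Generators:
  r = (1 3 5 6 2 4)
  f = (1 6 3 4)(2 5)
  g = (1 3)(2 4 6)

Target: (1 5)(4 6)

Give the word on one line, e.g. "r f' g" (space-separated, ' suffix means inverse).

g r r r f

  after g: (1 3)(2 4 6)
  after r: (1 5 6 4 2)
  after r: (1 6)(2 3 5)
  after r: (1 2 5 4)(3 6)
  after f: (1 5)(4 6)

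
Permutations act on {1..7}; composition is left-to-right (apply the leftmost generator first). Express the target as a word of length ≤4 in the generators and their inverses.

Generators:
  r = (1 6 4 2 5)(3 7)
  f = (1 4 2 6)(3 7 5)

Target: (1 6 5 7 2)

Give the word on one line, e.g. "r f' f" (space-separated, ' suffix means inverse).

f r'

  after f: (1 4 2 6)(3 7 5)
  after r': (1 6 5 7 2)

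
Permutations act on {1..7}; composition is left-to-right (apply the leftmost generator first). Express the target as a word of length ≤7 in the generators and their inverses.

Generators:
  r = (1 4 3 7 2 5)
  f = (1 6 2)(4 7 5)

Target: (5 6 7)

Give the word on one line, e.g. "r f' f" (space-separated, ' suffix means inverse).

r' f' r' r' r'

  after r': (1 5 2 7 3 4)
  after f': (1 7 3 5 6)(2 4)
  after r': (1 3 2)(4 7)(5 6)
  after r': (1 4 3 7)(2 5 6)
  after r': (5 6 7)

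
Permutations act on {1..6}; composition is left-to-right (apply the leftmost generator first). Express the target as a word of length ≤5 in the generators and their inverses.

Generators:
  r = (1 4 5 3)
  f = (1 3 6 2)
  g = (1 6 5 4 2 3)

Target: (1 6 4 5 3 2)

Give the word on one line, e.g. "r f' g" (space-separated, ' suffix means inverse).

  after f: (1 3 6 2)
  after f: (1 6)(2 3)
  after r: (1 6 4 5 3 2)

f f r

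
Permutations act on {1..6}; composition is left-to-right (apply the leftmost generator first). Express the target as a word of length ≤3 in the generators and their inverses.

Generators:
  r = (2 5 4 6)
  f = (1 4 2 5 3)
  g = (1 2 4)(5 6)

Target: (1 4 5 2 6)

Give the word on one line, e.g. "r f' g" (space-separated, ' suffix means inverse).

r g'

  after r: (2 5 4 6)
  after g': (1 4 5 2 6)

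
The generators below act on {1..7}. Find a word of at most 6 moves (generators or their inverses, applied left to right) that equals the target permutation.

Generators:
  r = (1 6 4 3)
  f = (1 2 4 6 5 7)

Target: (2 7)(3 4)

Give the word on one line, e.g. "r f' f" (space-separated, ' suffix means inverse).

f r' r' f'

  after f: (1 2 4 6 5 7)
  after r': (1 2 6 5 7 3 4)
  after r': (1 2)(3 6 5 7 4)
  after f': (2 7)(3 4)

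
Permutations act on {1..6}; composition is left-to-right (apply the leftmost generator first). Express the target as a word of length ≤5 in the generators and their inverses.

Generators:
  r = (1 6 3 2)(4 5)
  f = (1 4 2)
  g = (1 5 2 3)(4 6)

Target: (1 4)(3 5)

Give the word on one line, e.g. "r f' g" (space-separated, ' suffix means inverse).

  after g: (1 5 2 3)(4 6)
  after g: (1 2)(3 5)
  after f': (1 4)(3 5)

g g f'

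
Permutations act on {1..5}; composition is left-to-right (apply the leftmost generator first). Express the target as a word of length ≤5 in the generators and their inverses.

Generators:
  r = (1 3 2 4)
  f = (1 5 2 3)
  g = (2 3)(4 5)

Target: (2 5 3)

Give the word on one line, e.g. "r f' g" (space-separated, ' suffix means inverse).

  after r: (1 3 2 4)
  after f: (2 4 5)
  after g': (2 5 3)

r f g'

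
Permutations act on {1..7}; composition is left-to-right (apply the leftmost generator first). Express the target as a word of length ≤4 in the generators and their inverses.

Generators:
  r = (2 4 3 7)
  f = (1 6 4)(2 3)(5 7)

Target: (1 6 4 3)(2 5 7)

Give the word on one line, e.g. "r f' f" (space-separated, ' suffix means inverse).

r' f

  after r': (2 7 3 4)
  after f: (1 6 4 3)(2 5 7)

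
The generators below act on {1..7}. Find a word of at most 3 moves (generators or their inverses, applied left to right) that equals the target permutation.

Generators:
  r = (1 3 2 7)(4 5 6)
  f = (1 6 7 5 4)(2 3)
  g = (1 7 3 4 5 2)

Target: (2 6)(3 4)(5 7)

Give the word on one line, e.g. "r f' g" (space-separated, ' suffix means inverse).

r f' g

  after r: (1 3 2 7)(4 5 6)
  after f': (1 2 6 5)(4 7)
  after g: (2 6)(3 4)(5 7)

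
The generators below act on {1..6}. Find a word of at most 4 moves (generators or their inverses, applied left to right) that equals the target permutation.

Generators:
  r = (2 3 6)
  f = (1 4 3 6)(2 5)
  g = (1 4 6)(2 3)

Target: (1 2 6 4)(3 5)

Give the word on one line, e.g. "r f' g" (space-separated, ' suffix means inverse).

r' f' r

  after r': (2 6 3)
  after f': (1 6 4)(2 3 5)
  after r: (1 2 6 4)(3 5)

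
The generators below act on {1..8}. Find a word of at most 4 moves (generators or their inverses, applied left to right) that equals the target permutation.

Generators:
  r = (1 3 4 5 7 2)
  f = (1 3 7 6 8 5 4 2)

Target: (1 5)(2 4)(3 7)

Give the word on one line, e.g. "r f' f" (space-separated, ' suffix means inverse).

  after r: (1 3 4 5 7 2)
  after r: (1 4 7)(2 3 5)
  after r: (1 5)(2 4)(3 7)

r r r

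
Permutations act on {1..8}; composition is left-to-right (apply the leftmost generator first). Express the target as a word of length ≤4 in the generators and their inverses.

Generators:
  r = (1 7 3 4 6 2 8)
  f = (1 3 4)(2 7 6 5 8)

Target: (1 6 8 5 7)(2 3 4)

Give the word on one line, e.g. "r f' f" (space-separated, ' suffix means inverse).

f r' f

  after f: (1 3 4)(2 7 6 5 8)
  after r': (1 7 4 8 6 5 2)
  after f: (1 6 8 5 7)(2 3 4)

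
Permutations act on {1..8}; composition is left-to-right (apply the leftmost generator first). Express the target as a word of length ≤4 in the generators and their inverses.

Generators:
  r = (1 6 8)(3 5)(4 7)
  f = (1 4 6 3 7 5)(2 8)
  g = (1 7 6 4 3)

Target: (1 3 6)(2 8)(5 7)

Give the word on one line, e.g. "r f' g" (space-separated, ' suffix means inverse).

f g

  after f: (1 4 6 3 7 5)(2 8)
  after g: (1 3 6)(2 8)(5 7)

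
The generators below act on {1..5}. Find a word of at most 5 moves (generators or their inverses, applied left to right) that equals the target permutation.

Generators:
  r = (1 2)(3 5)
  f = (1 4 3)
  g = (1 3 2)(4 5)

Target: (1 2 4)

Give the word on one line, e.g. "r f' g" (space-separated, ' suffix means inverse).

  after r': (1 2)(3 5)
  after f: (1 2 4 3 5)
  after g': (1 3 4)(2 5)
  after g': (2 4)(3 5)
  after r: (1 2 4)

r' f g' g' r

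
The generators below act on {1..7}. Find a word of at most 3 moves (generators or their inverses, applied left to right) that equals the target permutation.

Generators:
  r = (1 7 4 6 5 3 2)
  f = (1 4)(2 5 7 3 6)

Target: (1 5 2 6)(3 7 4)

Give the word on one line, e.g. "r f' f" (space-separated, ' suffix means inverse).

r' f

  after r': (1 2 3 5 6 4 7)
  after f: (1 5 2 6)(3 7 4)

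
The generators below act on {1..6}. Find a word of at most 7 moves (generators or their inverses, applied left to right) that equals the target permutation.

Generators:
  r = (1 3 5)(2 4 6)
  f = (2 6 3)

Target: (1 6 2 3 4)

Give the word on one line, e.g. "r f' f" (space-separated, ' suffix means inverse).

  after f': (2 3 6)
  after r: (1 3 2 5)(4 6)
  after f': (1 6 4 2 5)
  after f': (1 2 5)(3 6 4)
  after r': (1 6 2 3 4)

f' r f' f' r'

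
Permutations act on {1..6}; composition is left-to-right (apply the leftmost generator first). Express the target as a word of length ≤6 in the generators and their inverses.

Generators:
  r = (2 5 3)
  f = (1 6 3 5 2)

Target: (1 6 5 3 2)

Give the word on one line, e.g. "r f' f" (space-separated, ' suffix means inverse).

f' r f f f

  after f': (1 2 5 3 6)
  after r: (1 5 2 3 6)
  after f: (1 2 5)
  after f: (3 5 6)
  after f: (1 6 5 3 2)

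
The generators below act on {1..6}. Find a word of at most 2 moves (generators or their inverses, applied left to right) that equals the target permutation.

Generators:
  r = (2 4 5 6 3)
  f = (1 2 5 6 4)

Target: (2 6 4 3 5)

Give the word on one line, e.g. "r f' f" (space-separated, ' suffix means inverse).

  after r': (2 3 6 5 4)
  after r': (2 6 4 3 5)

r' r'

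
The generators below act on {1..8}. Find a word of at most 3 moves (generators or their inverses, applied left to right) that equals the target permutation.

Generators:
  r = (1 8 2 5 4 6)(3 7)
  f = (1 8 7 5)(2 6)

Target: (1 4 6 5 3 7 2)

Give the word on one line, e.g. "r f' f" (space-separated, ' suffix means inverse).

  after f': (1 5 7 8)(2 6)
  after r: (1 4 6 5 3 7 2)

f' r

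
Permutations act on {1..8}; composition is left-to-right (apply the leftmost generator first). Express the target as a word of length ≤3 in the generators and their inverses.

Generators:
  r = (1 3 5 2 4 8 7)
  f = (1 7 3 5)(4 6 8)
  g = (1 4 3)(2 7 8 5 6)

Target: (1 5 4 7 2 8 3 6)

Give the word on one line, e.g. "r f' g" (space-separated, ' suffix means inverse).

  after g': (1 3 4)(2 6 5 8 7)
  after f: (1 5 4 7 2 8 3 6)

g' f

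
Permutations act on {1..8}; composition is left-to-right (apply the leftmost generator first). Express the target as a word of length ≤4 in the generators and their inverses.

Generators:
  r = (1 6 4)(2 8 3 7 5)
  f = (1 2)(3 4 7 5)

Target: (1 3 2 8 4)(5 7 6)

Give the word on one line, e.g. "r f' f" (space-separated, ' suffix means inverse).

r' f r'

  after r': (1 4 6)(2 5 7 3 8)
  after f: (1 7 4 6 2 3 8)
  after r': (1 3 2 8 4)(5 7 6)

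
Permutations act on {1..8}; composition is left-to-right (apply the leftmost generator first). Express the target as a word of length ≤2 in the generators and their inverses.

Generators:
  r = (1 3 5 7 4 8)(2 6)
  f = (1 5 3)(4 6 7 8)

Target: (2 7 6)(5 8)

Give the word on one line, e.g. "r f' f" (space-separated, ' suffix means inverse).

  after r: (1 3 5 7 4 8)(2 6)
  after f: (2 7 6)(5 8)

r f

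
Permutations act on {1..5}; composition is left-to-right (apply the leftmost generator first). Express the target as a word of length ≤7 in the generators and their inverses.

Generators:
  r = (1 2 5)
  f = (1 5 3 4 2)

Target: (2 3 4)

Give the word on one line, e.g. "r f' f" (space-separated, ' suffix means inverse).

  after r: (1 2 5)
  after f': (1 4 3 5 2)
  after f': (1 3)(4 5)
  after f': (1 5 3 2 4)
  after f': (2 3 4)

r f' f' f' f'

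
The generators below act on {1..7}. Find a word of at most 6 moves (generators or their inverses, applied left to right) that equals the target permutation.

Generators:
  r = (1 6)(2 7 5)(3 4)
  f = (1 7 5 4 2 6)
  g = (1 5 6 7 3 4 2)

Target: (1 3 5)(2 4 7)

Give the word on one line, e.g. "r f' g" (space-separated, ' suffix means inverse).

  after f': (1 6 2 4 5 7)
  after g': (1 5 6 4)(2 3 7)
  after f': (1 7 4 6 5 2 3)
  after g: (1 3 5)(2 4 7)

f' g' f' g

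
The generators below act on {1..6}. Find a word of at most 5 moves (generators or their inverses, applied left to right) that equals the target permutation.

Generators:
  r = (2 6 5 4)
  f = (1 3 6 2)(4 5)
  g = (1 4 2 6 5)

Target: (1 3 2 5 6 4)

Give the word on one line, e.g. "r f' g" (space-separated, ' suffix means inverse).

  after g: (1 4 2 6 5)
  after r: (1 2 5)(4 6)
  after f': (1 6 5 2 4 3)
  after f': (1 3 2 5 6 4)

g r f' f'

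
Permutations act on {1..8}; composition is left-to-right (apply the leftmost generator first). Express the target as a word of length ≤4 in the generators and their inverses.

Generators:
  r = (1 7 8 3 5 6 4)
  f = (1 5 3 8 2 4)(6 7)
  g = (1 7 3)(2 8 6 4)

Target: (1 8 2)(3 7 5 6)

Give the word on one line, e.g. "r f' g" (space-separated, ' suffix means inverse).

f' r' g'

  after f': (1 4 2 8 3 5)(6 7)
  after r': (1 6)(2 7 5 4)
  after g': (1 8 2)(3 7 5 6)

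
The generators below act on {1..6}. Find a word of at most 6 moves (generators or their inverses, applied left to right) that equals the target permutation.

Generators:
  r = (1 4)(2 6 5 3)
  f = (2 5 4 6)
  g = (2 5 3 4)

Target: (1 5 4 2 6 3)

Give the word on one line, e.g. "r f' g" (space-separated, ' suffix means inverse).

  after g: (2 5 3 4)
  after r: (1 4 6 5 2 3)
  after g: (1 2 4 6 3)
  after f: (1 5 4 2 6 3)

g r g f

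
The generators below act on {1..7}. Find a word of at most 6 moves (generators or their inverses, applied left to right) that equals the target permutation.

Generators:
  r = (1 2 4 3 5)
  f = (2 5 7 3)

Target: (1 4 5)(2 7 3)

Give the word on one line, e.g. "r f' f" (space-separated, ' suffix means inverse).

  after f: (2 5 7 3)
  after f: (2 7)(3 5)
  after r': (1 5 4 2 7)
  after r': (1 3 4)(2 7 5)
  after r': (1 4 5)(2 7 3)

f f r' r' r'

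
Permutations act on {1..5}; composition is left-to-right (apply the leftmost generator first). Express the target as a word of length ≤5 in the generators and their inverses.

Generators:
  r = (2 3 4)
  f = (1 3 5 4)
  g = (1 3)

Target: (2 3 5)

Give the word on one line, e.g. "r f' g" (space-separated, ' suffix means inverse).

f' r' g' f g

  after f': (1 4 5 3)
  after r': (1 3)(2 4 5)
  after g': (2 4 5)
  after f: (1 3 5 2)
  after g: (2 3 5)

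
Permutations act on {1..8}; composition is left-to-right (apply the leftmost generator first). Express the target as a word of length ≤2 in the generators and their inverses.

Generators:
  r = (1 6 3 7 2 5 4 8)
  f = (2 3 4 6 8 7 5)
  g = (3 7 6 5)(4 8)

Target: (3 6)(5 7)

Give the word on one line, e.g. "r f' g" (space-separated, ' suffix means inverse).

g' g'

  after g': (3 5 6 7)(4 8)
  after g': (3 6)(5 7)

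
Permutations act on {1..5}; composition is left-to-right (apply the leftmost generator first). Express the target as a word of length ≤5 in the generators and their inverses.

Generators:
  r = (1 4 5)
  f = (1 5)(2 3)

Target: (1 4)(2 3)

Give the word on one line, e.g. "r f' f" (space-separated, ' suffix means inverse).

r' f r f' f'

  after r': (1 5 4)
  after f: (2 3)(4 5)
  after r: (1 4)(2 3)
  after f': (1 4 5)
  after f': (1 4)(2 3)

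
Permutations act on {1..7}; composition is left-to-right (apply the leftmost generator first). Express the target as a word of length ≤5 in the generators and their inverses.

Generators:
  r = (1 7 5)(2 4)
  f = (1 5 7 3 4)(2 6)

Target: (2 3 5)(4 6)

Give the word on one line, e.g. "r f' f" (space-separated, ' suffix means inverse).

  after r: (1 7 5)(2 4)
  after f': (1 5 4 6 2 3 7)
  after r: (2 3 5)(4 6)

r f' r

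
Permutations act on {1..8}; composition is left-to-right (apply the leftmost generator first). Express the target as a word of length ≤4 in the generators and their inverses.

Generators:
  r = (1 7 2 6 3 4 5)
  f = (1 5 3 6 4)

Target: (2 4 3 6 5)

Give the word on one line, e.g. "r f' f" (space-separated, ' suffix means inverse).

  after r: (1 7 2 6 3 4 5)
  after f': (1 7 2 3 6 5 4)
  after f': (1 7 2 5 6)
  after r': (2 4 3 6 5)

r f' f' r'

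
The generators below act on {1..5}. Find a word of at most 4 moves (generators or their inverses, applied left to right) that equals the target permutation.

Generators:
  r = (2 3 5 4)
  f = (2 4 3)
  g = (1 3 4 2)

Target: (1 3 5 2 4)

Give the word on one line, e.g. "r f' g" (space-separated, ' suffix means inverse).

r g

  after r: (2 3 5 4)
  after g: (1 3 5 2 4)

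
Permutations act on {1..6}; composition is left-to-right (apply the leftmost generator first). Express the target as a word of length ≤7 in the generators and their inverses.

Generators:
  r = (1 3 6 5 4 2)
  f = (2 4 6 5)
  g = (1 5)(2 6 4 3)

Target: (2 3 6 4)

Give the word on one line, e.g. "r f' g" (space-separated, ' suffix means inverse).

r' g' g' r r

  after r': (1 2 4 5 6 3)
  after g': (1 3 5 2 6 4)
  after g': (1 4 5 3)
  after r: (1 2)(5 6)
  after r: (2 3 6 4)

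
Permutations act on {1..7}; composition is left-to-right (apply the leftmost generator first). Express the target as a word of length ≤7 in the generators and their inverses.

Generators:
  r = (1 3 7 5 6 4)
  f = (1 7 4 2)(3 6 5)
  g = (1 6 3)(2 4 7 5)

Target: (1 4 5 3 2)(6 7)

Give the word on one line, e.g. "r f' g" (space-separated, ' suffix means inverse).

  after g': (1 3 6)(2 5 7 4)
  after g': (1 6 3)(2 7)(4 5)
  after f: (1 5 2 4 3 7)
  after g': (1 7 3 4 6)
  after f: (1 4 5 3 2)(6 7)

g' g' f g' f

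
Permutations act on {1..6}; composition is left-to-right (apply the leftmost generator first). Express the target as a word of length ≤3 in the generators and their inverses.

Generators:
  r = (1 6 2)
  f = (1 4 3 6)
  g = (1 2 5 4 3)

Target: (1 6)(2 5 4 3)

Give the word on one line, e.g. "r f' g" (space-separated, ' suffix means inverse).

  after g: (1 2 5 4 3)
  after r': (1 6)(2 5 4 3)

g r'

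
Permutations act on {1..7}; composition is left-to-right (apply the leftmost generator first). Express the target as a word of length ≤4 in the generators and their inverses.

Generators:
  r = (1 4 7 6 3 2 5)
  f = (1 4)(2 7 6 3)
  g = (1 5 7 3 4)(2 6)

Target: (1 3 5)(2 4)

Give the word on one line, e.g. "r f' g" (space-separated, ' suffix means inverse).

g r' r'

  after g: (1 5 7 3 4)(2 6)
  after r': (1 2 7 6 3)(4 5)
  after r': (1 3 5)(2 4)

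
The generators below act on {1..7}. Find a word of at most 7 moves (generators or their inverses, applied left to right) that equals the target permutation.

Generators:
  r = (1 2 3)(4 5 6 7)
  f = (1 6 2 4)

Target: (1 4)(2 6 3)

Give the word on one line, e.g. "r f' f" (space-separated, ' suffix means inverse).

f' r' r' r' r'

  after f': (1 4 2 6)
  after r': (1 7 6 3 2 5 4)
  after r': (1 6 2 4 3)(5 7)
  after r': (1 5 6)(2 7 4)
  after r': (1 4)(2 6 3)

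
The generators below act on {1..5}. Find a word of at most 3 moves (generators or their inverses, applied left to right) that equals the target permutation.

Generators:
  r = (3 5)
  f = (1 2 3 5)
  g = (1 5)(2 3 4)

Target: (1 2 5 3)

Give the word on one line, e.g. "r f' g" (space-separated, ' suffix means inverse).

  after r': (3 5)
  after f: (1 2 3)
  after r: (1 2 5 3)

r' f r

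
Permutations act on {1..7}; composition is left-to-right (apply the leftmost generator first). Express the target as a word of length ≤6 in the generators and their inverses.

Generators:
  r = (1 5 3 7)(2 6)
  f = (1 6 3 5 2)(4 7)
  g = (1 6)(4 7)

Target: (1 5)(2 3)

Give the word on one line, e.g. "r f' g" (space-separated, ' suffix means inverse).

f' g f' g

  after f': (1 2 5 3 6)(4 7)
  after g: (1 2 5 3)
  after f': (1 5 6)(2 3)(4 7)
  after g: (1 5)(2 3)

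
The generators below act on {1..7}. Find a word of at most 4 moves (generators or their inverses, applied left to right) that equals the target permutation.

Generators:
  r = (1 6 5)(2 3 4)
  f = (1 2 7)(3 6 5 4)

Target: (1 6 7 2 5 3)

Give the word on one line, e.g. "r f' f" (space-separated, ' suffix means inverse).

  after r': (1 5 6)(2 4 3)
  after f': (1 6 7 2 5 3)

r' f'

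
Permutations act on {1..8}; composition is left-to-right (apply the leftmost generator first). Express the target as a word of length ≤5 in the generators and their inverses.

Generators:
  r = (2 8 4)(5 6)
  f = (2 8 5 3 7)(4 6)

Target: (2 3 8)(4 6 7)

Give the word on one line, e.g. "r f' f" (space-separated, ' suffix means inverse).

  after r: (2 8 4)(5 6)
  after f: (2 5 4 8 6 3 7)
  after f: (2 3)(4 5 6 7 8)
  after r: (2 3 8)(4 6 7)

r f f r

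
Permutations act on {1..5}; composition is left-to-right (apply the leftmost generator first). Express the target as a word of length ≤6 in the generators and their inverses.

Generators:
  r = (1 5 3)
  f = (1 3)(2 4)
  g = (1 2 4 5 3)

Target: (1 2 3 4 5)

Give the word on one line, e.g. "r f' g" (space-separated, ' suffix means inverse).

g g r' f'

  after g: (1 2 4 5 3)
  after g: (1 4 3 2 5)
  after r': (1 4 5 3 2)
  after f': (1 2 3 4 5)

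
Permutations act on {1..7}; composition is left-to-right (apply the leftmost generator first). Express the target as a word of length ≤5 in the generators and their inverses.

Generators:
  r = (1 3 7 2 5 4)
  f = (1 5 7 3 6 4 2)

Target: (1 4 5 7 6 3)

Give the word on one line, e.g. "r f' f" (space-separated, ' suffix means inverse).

  after r': (1 4 5 2 7 3)
  after f: (1 2 3 5)(4 7 6)
  after r: (1 5 3 4 2 7 6)
  after r: (1 4 5 7 6 3)

r' f r r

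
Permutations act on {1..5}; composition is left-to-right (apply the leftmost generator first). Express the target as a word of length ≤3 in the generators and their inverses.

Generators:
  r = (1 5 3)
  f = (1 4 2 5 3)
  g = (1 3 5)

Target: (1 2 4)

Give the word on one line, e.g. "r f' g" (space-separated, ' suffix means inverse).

  after r: (1 5 3)
  after f': (1 2 4)

r f'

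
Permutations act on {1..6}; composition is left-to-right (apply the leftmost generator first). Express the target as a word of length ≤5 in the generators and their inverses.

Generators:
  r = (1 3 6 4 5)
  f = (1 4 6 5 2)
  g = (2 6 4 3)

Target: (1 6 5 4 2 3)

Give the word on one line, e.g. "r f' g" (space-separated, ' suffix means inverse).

  after r: (1 3 6 4 5)
  after g': (1 4 5)(2 3)
  after f: (1 6 5 4 2 3)

r g' f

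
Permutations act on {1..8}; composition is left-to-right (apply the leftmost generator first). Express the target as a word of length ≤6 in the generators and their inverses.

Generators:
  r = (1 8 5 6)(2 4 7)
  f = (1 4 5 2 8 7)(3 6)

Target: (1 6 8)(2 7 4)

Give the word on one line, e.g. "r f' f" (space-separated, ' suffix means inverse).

  after f': (1 7 8 2 5 4)(3 6)
  after f': (1 8 5)(2 4 7)
  after r': (5 6)
  after r': (1 6 8)(2 7 4)

f' f' r' r'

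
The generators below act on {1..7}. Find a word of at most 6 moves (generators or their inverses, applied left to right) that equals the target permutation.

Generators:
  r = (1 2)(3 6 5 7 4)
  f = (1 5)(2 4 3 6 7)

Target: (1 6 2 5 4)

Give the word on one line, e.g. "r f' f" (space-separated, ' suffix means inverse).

  after f: (1 5)(2 4 3 6 7)
  after r': (1 6 5 2 7)
  after f': (1 3 4 2 6)(5 7)
  after r: (1 6 2 5 4)

f r' f' r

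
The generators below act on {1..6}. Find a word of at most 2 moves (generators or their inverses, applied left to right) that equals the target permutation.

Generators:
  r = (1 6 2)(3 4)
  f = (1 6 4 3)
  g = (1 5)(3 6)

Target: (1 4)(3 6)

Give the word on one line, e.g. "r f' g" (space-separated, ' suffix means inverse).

  after f: (1 6 4 3)
  after f: (1 4)(3 6)

f f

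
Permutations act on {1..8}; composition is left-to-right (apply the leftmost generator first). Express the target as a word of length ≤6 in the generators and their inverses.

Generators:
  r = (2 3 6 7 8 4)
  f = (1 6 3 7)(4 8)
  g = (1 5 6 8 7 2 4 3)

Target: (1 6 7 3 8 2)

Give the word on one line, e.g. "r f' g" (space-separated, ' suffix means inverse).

  after f: (1 6 3 7)(4 8)
  after r: (1 7)(2 3 8)
  after f: (2 7 6 3 4 8)
  after f: (1 6 7 3 8 2)

f r f f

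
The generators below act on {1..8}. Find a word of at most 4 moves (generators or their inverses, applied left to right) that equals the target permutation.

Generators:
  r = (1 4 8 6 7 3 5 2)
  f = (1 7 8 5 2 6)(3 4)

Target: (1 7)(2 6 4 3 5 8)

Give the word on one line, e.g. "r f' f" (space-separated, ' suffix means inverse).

r f r'

  after r: (1 4 8 6 7 3 5 2)
  after f: (1 3 2 7 4 5 6 8)
  after r': (1 7)(2 6 4 3 5 8)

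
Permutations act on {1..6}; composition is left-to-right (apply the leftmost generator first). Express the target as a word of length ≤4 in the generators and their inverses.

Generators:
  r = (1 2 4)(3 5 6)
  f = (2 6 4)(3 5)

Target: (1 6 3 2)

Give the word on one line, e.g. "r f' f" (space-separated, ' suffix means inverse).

  after r': (1 4 2)(3 6 5)
  after f': (1 6 3 2)

r' f'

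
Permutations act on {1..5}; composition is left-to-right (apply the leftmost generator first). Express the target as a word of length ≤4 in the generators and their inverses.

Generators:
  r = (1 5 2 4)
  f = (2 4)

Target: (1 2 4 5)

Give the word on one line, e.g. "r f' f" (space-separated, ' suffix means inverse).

f' r' f'

  after f': (2 4)
  after r': (1 4 5)
  after f': (1 2 4 5)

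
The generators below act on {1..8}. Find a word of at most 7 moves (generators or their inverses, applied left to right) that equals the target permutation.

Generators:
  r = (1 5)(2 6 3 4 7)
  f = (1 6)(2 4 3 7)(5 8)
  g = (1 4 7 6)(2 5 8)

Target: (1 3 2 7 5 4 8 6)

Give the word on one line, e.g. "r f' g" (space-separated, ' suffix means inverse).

g' f' g' r g'

  after g': (1 6 7 4)(2 8 5)
  after f': (2 5 7)(3 4 6)
  after g': (1 6 3)(4 7 8 5)
  after r: (1 3 5 7 8)(2 6 4)
  after g': (1 3 2 7 5 4 8 6)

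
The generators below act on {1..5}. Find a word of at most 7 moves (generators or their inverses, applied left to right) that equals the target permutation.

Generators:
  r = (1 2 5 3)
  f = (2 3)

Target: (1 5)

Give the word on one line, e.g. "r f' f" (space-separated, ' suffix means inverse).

f r' f' r f

  after f: (2 3)
  after r': (1 3)(2 5)
  after f': (1 2 5 3)
  after r: (1 5)(2 3)
  after f: (1 5)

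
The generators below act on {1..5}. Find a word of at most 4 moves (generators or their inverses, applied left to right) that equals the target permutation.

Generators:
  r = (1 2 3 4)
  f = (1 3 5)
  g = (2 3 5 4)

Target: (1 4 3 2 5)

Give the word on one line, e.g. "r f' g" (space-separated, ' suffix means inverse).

  after f: (1 3 5)
  after g: (1 5)(2 3 4)
  after g: (1 4 3 2 5)

f g g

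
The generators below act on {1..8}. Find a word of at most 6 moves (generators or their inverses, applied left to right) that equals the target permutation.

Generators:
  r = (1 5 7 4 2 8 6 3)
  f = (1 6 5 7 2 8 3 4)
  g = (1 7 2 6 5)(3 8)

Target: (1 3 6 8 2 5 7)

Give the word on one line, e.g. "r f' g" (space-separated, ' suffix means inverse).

  after g: (1 7 2 6 5)(3 8)
  after f: (1 2 5 6 7 8 4)
  after g: (1 6 2)(3 8 4 7)
  after r: (1 3 6 8 2 5 7)

g f g r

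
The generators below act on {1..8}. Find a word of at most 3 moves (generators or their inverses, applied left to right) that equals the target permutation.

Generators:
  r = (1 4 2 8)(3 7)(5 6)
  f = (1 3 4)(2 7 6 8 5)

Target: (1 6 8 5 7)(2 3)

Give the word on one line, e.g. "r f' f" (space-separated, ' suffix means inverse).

r' f'

  after r': (1 8 2 4)(3 7)(5 6)
  after f': (1 6 8 5 7)(2 3)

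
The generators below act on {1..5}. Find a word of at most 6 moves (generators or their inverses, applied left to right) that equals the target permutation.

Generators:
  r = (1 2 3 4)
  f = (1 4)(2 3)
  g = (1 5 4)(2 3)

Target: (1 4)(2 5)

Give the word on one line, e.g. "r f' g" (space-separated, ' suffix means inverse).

  after g': (1 4 5)(2 3)
  after g': (1 5 4)
  after r': (1 5 3 2)
  after g: (1 4)(2 5)

g' g' r' g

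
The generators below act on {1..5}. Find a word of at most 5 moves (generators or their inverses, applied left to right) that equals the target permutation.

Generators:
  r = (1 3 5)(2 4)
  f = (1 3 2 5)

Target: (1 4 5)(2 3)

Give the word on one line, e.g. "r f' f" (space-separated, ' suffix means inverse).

  after r: (1 3 5)(2 4)
  after r: (1 5 3)
  after f': (1 2 3 5)
  after r': (1 4 2)
  after f: (1 4 5)(2 3)

r r f' r' f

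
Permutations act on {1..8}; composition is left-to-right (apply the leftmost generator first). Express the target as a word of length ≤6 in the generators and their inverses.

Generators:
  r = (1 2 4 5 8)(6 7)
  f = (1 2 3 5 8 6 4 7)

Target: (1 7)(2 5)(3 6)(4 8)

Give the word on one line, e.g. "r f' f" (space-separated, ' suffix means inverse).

r' f f f

  after r': (1 8 5 4 2)(6 7)
  after f: (1 6)(3 5 7 4)
  after f: (1 4 5)(2 3 8 6)
  after f: (1 7)(2 5)(3 6)(4 8)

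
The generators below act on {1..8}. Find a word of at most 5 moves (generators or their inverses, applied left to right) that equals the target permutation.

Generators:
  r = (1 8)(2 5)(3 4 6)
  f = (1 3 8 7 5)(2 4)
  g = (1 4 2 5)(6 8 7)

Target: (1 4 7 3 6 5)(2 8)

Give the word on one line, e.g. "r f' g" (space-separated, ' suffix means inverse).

  after g': (1 5 2 4)(6 7 8)
  after r': (1 2 3 6 7)(4 8)
  after f: (1 4 7 3 6 5)(2 8)

g' r' f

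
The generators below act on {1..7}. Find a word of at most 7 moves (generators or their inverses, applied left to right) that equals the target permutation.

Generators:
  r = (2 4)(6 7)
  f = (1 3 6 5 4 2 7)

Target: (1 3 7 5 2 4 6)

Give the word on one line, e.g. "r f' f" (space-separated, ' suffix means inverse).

  after f': (1 7 2 4 5 6 3)
  after r: (1 6 3)(4 5 7)
  after r: (1 7 2 4 5 6 3)
  after r: (1 6 3)(4 5 7)
  after f': (1 3 7 5 2 4 6)

f' r r r f'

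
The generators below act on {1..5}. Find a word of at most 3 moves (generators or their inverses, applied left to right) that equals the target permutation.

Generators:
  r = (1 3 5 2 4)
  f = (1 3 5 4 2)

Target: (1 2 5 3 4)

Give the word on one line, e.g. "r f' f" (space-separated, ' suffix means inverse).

  after r': (1 4 2 5 3)
  after f': (1 5)(2 3)
  after r: (1 2 5 3 4)

r' f' r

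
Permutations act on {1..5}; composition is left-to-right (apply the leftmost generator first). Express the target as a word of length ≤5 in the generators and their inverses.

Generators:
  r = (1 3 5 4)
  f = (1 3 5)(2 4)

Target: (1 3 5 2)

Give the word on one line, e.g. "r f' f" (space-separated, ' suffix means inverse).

r f' r

  after r: (1 3 5 4)
  after f': (2 4 5)
  after r: (1 3 5 2)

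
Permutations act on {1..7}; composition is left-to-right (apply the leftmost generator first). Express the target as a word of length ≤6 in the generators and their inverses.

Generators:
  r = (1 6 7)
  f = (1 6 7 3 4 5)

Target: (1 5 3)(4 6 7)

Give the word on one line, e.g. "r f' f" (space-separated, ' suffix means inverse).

r f' f' r'

  after r: (1 6 7)
  after f': (3 7 5 4)
  after f': (1 5 3 6)(4 7)
  after r': (1 5 3)(4 6 7)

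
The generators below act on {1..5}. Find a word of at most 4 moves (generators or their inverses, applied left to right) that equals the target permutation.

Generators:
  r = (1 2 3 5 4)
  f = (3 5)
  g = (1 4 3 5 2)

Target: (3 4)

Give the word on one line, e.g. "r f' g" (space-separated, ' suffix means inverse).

  after f: (3 5)
  after r': (1 4 5 2)
  after g': (3 4)

f r' g'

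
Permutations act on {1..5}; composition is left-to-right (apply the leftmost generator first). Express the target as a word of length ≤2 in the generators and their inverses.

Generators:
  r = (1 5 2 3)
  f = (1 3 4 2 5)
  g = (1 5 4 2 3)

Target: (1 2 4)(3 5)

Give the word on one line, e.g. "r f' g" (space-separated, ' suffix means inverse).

  after f': (1 5 2 4 3)
  after r: (1 2 4)(3 5)

f' r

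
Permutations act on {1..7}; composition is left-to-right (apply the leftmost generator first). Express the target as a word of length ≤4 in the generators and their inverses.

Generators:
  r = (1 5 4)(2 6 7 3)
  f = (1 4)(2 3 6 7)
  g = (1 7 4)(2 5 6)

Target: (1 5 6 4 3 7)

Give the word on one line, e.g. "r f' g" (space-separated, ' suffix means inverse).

f g f r'

  after f: (1 4)(2 3 6 7)
  after g: (2 3)(4 7 5 6)
  after f: (1 4 2 6)(5 7)
  after r': (1 5 6 4 3 7)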